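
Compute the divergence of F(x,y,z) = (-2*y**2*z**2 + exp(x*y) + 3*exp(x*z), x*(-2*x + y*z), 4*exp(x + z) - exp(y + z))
x*z + y*exp(x*y) + 3*z*exp(x*z) + 4*exp(x + z) - exp(y + z)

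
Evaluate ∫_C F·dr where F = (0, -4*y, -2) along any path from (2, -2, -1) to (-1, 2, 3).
-8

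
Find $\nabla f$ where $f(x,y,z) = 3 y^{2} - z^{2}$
(0, 6*y, -2*z)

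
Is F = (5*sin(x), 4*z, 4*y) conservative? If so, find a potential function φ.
Yes, F is conservative. φ = 4*y*z - 5*cos(x)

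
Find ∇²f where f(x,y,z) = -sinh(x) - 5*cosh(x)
-sinh(x) - 5*cosh(x)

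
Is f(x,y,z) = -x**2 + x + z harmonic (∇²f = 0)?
No, ∇²f = -2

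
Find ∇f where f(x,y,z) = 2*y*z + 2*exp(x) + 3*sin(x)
(2*exp(x) + 3*cos(x), 2*z, 2*y)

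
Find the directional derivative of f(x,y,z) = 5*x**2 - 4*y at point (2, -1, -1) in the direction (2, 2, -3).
32*sqrt(17)/17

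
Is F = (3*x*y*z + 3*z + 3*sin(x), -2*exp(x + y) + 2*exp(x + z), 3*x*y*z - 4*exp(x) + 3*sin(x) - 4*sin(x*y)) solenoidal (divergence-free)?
No, ∇·F = 3*x*y + 3*y*z - 2*exp(x + y) + 3*cos(x)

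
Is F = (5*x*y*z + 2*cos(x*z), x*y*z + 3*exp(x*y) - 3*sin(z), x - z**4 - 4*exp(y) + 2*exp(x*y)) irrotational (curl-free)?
No, ∇×F = (-x*y + 2*x*exp(x*y) - 4*exp(y) + 3*cos(z), 5*x*y - 2*x*sin(x*z) - 2*y*exp(x*y) - 1, -5*x*z + y*z + 3*y*exp(x*y))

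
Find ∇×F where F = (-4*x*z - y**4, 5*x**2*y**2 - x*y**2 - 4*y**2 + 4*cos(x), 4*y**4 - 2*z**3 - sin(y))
(16*y**3 - cos(y), -4*x, 10*x*y**2 + 4*y**3 - y**2 - 4*sin(x))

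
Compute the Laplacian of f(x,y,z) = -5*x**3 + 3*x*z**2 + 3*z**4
-24*x + 36*z**2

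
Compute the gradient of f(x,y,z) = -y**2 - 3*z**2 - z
(0, -2*y, -6*z - 1)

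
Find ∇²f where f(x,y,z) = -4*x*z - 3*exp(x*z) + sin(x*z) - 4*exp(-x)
-3*x**2*exp(x*z) - x**2*sin(x*z) - 3*z**2*exp(x*z) - z**2*sin(x*z) - 4*exp(-x)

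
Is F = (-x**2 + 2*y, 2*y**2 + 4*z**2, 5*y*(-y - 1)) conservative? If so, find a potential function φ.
No, ∇×F = (-10*y - 8*z - 5, 0, -2) ≠ 0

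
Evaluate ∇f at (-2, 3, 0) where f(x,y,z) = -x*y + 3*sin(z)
(-3, 2, 3)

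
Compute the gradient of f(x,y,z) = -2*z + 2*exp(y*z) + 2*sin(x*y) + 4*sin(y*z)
(2*y*cos(x*y), 2*x*cos(x*y) + 2*z*exp(y*z) + 4*z*cos(y*z), 2*y*exp(y*z) + 4*y*cos(y*z) - 2)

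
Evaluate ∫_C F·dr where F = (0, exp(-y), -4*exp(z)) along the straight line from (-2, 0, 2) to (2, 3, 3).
-4*exp(3) - exp(-3) + 1 + 4*exp(2)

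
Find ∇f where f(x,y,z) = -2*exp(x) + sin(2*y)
(-2*exp(x), 2*cos(2*y), 0)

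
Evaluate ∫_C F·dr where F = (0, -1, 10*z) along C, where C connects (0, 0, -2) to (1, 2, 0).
-22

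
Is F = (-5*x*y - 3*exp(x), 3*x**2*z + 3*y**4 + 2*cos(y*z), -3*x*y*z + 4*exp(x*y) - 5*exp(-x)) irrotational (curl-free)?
No, ∇×F = (-3*x**2 - 3*x*z + 4*x*exp(x*y) + 2*y*sin(y*z), 3*y*z - 4*y*exp(x*y) - 5*exp(-x), x*(6*z + 5))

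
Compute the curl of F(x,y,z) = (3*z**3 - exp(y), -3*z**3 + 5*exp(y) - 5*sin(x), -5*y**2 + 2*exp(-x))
(-10*y + 9*z**2, 9*z**2 + 2*exp(-x), exp(y) - 5*cos(x))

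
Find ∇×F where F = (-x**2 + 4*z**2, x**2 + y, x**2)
(0, -2*x + 8*z, 2*x)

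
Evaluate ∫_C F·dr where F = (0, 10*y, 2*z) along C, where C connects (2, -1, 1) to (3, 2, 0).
14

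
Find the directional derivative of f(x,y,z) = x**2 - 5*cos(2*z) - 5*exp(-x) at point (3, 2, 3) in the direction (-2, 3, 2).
2*sqrt(17)*(-6*exp(3) + 10*exp(3)*sin(6) - 5)*exp(-3)/17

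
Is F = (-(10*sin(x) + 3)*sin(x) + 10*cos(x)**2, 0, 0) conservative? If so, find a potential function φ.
Yes, F is conservative. φ = (10*sin(x) + 3)*cos(x)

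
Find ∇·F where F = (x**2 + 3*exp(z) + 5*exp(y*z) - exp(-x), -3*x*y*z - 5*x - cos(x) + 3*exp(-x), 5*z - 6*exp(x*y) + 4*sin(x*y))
-3*x*z + 2*x + 5 + exp(-x)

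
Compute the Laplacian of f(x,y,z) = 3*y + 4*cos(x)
-4*cos(x)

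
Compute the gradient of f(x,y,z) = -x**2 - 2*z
(-2*x, 0, -2)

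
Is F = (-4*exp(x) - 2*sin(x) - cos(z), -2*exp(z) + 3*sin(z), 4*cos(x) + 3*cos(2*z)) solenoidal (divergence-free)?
No, ∇·F = -4*exp(x) - 6*sin(2*z) - 2*cos(x)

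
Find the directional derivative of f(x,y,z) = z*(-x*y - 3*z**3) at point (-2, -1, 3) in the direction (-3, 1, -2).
649*sqrt(14)/14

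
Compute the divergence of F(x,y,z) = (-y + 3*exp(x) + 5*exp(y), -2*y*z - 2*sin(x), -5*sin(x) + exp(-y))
-2*z + 3*exp(x)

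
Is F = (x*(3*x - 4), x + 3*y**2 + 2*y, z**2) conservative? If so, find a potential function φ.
No, ∇×F = (0, 0, 1) ≠ 0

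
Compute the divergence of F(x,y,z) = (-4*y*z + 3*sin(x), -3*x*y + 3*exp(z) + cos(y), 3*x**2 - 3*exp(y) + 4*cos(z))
-3*x - sin(y) - 4*sin(z) + 3*cos(x)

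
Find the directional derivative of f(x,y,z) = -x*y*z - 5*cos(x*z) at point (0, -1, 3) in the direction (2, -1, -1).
sqrt(6)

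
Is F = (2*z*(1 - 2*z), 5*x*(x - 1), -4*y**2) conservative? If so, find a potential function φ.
No, ∇×F = (-8*y, 2 - 8*z, 10*x - 5) ≠ 0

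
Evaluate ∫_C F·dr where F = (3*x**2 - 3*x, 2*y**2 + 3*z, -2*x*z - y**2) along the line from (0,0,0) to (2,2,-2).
-4/3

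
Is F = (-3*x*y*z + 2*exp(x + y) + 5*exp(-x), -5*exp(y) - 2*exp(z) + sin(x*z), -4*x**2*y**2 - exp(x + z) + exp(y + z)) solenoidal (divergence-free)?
No, ∇·F = ((-3*y*z - 5*exp(y) + 2*exp(x + y) - exp(x + z) + exp(y + z))*exp(x) - 5)*exp(-x)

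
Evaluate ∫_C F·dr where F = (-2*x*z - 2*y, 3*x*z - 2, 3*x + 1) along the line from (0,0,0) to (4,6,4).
136/3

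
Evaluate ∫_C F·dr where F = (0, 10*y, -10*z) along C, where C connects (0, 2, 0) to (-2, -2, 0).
0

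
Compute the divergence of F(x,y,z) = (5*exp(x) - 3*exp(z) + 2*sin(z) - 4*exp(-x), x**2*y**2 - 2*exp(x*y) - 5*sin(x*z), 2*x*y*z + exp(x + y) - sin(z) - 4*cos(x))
2*x**2*y + 2*x*y - 2*x*exp(x*y) + 5*exp(x) - cos(z) + 4*exp(-x)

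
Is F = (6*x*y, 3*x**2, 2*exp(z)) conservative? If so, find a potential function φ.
Yes, F is conservative. φ = 3*x**2*y + 2*exp(z)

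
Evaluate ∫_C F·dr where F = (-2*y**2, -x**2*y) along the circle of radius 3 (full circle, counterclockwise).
0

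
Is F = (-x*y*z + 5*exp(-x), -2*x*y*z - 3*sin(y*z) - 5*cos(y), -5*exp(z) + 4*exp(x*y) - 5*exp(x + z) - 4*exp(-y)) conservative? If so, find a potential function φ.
No, ∇×F = (2*x*y + 4*x*exp(x*y) + 3*y*cos(y*z) + 4*exp(-y), -x*y - 4*y*exp(x*y) + 5*exp(x + z), z*(x - 2*y)) ≠ 0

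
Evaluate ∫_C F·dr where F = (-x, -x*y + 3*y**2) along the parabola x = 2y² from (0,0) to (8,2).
-32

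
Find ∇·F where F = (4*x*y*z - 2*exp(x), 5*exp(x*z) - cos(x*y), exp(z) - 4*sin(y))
x*sin(x*y) + 4*y*z - 2*exp(x) + exp(z)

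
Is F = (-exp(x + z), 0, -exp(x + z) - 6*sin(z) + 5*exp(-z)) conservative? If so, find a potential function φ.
Yes, F is conservative. φ = -exp(x + z) + 6*cos(z) - 5*exp(-z)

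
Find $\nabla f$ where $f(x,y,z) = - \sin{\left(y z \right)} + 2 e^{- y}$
(0, -z*cos(y*z) - 2*exp(-y), -y*cos(y*z))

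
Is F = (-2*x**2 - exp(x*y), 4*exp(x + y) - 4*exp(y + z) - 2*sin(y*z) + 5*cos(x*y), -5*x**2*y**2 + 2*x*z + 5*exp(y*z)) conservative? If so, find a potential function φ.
No, ∇×F = (-10*x**2*y + 2*y*cos(y*z) + 5*z*exp(y*z) + 4*exp(y + z), 10*x*y**2 - 2*z, x*exp(x*y) - 5*y*sin(x*y) + 4*exp(x + y)) ≠ 0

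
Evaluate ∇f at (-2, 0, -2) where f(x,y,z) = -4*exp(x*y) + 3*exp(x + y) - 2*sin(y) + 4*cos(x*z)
(8*sin(4) + 3*exp(-2), 3*exp(-2) + 6, 8*sin(4))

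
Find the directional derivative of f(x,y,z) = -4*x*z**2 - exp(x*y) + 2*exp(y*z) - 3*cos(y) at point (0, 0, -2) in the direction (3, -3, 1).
-36*sqrt(19)/19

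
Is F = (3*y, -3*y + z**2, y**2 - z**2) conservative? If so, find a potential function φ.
No, ∇×F = (2*y - 2*z, 0, -3) ≠ 0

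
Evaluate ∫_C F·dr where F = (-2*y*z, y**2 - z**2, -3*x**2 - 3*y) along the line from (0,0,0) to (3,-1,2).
-10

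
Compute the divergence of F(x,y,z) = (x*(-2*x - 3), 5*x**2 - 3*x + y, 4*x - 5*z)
-4*x - 7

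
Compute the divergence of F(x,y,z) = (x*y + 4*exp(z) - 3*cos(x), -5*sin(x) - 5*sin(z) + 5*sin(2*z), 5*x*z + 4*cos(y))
5*x + y + 3*sin(x)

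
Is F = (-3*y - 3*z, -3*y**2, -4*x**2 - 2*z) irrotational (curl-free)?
No, ∇×F = (0, 8*x - 3, 3)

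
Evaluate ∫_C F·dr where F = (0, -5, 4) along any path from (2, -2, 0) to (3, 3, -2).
-33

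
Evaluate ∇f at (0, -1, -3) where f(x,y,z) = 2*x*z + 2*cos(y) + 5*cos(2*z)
(-6, 2*sin(1), 10*sin(6))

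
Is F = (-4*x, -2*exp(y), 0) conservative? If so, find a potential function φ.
Yes, F is conservative. φ = -2*x**2 - 2*exp(y)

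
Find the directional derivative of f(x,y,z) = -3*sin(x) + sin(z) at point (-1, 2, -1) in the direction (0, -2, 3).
3*sqrt(13)*cos(1)/13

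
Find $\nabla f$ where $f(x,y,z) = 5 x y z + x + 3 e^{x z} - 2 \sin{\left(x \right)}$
(5*y*z + 3*z*exp(x*z) - 2*cos(x) + 1, 5*x*z, x*(5*y + 3*exp(x*z)))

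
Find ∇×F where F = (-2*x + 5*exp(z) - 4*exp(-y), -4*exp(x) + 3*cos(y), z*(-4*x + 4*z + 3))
(0, 4*z + 5*exp(z), -4*exp(x) - 4*exp(-y))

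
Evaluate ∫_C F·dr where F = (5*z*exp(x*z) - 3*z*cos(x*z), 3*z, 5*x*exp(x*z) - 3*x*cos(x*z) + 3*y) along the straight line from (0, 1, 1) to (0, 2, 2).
9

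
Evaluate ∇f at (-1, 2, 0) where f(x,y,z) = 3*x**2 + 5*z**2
(-6, 0, 0)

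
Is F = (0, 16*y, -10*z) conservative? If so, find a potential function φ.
Yes, F is conservative. φ = 8*y**2 - 5*z**2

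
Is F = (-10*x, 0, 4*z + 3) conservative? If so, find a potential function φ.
Yes, F is conservative. φ = -5*x**2 + 2*z**2 + 3*z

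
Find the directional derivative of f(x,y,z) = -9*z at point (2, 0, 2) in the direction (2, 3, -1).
9*sqrt(14)/14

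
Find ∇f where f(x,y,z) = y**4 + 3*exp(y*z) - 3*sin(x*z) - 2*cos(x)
(-3*z*cos(x*z) + 2*sin(x), 4*y**3 + 3*z*exp(y*z), -3*x*cos(x*z) + 3*y*exp(y*z))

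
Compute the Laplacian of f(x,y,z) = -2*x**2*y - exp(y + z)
-4*y - 2*exp(y + z)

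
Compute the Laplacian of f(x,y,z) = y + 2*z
0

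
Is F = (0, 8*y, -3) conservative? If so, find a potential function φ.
Yes, F is conservative. φ = 4*y**2 - 3*z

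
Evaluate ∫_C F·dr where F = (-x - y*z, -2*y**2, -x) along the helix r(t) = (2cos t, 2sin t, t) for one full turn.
4*pi**2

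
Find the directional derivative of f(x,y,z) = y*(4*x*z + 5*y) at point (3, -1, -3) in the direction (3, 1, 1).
-2*sqrt(11)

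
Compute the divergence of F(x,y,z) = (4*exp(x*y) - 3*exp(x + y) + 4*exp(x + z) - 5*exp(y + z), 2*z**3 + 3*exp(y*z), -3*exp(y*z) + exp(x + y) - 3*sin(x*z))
-3*x*cos(x*z) + 4*y*exp(x*y) - 3*y*exp(y*z) + 3*z*exp(y*z) - 3*exp(x + y) + 4*exp(x + z)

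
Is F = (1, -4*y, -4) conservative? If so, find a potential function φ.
Yes, F is conservative. φ = x - 2*y**2 - 4*z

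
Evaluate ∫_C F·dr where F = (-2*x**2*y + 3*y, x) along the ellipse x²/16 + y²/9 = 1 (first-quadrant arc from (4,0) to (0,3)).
18*pi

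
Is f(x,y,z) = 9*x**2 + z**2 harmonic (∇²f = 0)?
No, ∇²f = 20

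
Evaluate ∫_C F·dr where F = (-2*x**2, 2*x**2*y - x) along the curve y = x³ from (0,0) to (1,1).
-2/3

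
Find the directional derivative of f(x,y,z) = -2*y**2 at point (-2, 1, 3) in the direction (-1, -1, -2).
2*sqrt(6)/3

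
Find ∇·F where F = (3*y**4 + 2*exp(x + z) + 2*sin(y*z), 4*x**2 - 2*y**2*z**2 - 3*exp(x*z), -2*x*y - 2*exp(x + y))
-4*y*z**2 + 2*exp(x + z)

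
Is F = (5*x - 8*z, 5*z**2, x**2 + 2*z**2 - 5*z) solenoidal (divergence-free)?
No, ∇·F = 4*z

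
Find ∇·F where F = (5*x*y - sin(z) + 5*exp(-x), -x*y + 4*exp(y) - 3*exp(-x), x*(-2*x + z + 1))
5*y + 4*exp(y) - 5*exp(-x)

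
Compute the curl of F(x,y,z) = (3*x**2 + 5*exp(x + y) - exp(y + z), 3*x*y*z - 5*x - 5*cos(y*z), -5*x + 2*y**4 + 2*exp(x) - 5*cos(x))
(y*(-3*x + 8*y**2 - 5*sin(y*z)), -2*exp(x) - exp(y + z) - 5*sin(x) + 5, 3*y*z - 5*exp(x + y) + exp(y + z) - 5)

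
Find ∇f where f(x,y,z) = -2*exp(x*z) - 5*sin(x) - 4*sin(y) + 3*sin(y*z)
(-2*z*exp(x*z) - 5*cos(x), 3*z*cos(y*z) - 4*cos(y), -2*x*exp(x*z) + 3*y*cos(y*z))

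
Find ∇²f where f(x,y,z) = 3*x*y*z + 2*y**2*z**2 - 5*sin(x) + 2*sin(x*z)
-2*x**2*sin(x*z) + 4*y**2 - 2*z**2*sin(x*z) + 4*z**2 + 5*sin(x)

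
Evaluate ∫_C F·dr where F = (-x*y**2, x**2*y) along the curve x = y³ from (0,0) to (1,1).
-1/4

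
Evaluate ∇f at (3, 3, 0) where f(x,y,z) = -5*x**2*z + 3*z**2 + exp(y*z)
(0, 0, -42)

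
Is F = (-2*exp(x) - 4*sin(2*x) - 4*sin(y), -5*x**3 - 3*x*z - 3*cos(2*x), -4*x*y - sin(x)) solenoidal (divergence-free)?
No, ∇·F = -2*exp(x) - 8*cos(2*x)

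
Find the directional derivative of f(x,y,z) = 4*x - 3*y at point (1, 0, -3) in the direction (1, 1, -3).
sqrt(11)/11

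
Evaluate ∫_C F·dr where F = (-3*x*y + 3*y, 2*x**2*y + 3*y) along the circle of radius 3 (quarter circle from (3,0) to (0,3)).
81 - 27*pi/4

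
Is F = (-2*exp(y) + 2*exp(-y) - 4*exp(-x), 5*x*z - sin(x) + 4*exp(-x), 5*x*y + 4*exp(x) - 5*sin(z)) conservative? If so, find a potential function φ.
No, ∇×F = (0, -5*y - 4*exp(x), 5*z + 2*exp(y) - cos(x) + 2*exp(-y) - 4*exp(-x)) ≠ 0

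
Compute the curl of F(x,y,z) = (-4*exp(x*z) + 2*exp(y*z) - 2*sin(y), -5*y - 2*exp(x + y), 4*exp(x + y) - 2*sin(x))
(4*exp(x + y), -4*x*exp(x*z) + 2*y*exp(y*z) - 4*exp(x + y) + 2*cos(x), -2*z*exp(y*z) - 2*exp(x + y) + 2*cos(y))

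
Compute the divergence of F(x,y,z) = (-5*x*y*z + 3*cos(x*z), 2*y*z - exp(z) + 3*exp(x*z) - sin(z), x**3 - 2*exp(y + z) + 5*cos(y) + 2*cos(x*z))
-2*x*sin(x*z) - 5*y*z - 3*z*sin(x*z) + 2*z - 2*exp(y + z)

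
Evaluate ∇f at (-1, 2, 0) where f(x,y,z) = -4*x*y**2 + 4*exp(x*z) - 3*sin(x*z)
(-16, 16, -1)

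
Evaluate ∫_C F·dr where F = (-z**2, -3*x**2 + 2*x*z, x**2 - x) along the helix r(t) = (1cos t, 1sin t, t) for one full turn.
pi*(1 - 2*pi)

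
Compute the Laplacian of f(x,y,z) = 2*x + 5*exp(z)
5*exp(z)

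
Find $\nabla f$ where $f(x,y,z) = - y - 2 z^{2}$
(0, -1, -4*z)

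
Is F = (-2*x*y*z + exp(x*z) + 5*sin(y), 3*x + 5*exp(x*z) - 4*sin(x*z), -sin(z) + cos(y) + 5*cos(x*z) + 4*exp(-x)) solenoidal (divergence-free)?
No, ∇·F = -5*x*sin(x*z) - 2*y*z + z*exp(x*z) - cos(z)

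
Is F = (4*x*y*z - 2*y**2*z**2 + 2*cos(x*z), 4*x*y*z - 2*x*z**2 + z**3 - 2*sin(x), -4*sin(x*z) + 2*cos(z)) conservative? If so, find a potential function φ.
No, ∇×F = (-4*x*y + 4*x*z - 3*z**2, 4*x*y - 2*x*sin(x*z) - 4*y**2*z + 4*z*cos(x*z), -4*x*z + 4*y*z**2 + 4*y*z - 2*z**2 - 2*cos(x)) ≠ 0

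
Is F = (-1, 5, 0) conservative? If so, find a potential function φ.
Yes, F is conservative. φ = -x + 5*y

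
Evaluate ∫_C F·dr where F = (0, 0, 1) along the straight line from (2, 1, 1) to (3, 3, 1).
0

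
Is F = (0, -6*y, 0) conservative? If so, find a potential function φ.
Yes, F is conservative. φ = -3*y**2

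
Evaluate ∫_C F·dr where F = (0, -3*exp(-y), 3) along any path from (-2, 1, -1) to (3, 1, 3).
12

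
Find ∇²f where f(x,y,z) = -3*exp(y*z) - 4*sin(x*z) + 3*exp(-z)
4*x**2*sin(x*z) - 3*y**2*exp(y*z) - 3*z**2*exp(y*z) + 4*z**2*sin(x*z) + 3*exp(-z)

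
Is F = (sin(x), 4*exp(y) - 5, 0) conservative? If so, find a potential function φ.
Yes, F is conservative. φ = -5*y + 4*exp(y) - cos(x)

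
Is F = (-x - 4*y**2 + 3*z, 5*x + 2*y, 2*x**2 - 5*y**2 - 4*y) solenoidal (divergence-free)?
No, ∇·F = 1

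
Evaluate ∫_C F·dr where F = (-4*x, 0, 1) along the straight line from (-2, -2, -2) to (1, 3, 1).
9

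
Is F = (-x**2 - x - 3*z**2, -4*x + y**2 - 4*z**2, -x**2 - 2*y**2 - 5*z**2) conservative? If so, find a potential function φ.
No, ∇×F = (-4*y + 8*z, 2*x - 6*z, -4) ≠ 0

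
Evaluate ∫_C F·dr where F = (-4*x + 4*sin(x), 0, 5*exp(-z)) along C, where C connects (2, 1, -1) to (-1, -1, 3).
-4*cos(1) + 4*cos(2) - 5*exp(-3) + 6 + 5*E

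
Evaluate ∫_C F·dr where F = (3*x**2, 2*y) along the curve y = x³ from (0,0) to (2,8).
72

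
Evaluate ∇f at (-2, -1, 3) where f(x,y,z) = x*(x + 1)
(-3, 0, 0)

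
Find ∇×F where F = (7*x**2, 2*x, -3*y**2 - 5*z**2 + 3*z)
(-6*y, 0, 2)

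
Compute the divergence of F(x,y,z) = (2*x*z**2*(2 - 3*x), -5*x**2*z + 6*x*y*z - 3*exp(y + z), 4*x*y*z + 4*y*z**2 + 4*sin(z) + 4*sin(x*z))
4*x*y - 12*x*z**2 + 6*x*z + 4*x*cos(x*z) + 8*y*z + 4*z**2 - 3*exp(y + z) + 4*cos(z)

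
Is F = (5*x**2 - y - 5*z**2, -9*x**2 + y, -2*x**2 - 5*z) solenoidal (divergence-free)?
No, ∇·F = 10*x - 4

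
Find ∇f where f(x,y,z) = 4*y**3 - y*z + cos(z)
(0, 12*y**2 - z, -y - sin(z))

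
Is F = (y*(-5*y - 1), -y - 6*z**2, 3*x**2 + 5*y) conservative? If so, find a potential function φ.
No, ∇×F = (12*z + 5, -6*x, 10*y + 1) ≠ 0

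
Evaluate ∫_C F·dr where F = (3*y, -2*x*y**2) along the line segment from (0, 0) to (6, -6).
594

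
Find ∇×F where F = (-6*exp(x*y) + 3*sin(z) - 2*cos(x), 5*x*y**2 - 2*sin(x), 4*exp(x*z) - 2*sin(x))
(0, -4*z*exp(x*z) + 2*cos(x) + 3*cos(z), 6*x*exp(x*y) + 5*y**2 - 2*cos(x))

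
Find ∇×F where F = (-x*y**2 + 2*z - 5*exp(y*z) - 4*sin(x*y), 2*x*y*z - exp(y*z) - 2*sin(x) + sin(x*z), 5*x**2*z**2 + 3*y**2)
(-2*x*y - x*cos(x*z) + y*exp(y*z) + 6*y, -10*x*z**2 - 5*y*exp(y*z) + 2, 2*x*y + 4*x*cos(x*y) + 2*y*z + 5*z*exp(y*z) + z*cos(x*z) - 2*cos(x))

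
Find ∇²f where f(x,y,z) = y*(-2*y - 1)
-4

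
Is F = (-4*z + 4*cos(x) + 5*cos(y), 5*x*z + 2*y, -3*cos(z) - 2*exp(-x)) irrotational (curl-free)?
No, ∇×F = (-5*x, -4 - 2*exp(-x), 5*z + 5*sin(y))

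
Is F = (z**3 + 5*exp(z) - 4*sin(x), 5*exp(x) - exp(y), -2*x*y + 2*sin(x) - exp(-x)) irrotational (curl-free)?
No, ∇×F = (-2*x, 2*y + 3*z**2 + 5*exp(z) - 2*cos(x) - exp(-x), 5*exp(x))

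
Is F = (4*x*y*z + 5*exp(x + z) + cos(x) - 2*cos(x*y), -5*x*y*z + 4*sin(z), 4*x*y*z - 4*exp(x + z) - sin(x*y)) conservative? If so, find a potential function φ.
No, ∇×F = (5*x*y + 4*x*z - x*cos(x*y) - 4*cos(z), 4*x*y - 4*y*z + y*cos(x*y) + 9*exp(x + z), -4*x*z - 2*x*sin(x*y) - 5*y*z) ≠ 0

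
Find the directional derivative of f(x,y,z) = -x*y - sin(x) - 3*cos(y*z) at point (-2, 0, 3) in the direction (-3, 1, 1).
sqrt(11)*(3*cos(2) + 2)/11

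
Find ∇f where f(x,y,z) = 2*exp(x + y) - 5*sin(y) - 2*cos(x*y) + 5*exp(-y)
(2*y*sin(x*y) + 2*exp(x + y), 2*x*sin(x*y) + 2*exp(x + y) - 5*cos(y) - 5*exp(-y), 0)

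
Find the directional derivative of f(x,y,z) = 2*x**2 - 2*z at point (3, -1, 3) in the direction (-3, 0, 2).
-40*sqrt(13)/13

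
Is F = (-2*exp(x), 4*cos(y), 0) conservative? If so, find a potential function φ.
Yes, F is conservative. φ = -2*exp(x) + 4*sin(y)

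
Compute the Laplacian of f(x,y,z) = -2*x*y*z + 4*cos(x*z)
-4*(x**2 + z**2)*cos(x*z)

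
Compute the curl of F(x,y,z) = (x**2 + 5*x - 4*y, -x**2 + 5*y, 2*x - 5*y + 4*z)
(-5, -2, 4 - 2*x)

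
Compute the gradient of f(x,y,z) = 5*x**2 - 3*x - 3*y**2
(10*x - 3, -6*y, 0)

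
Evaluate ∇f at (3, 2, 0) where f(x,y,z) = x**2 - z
(6, 0, -1)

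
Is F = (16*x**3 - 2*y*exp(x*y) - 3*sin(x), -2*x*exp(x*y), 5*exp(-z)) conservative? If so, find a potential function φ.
Yes, F is conservative. φ = 4*x**4 - 2*exp(x*y) + 3*cos(x) - 5*exp(-z)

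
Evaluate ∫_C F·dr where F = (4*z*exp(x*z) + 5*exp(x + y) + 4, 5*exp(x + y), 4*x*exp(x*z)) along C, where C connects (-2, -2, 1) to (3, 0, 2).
-4*exp(-2) - 5*exp(-4) + 20 + 5*exp(3) + 4*exp(6)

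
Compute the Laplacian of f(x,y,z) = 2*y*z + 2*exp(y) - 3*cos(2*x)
2*exp(y) + 12*cos(2*x)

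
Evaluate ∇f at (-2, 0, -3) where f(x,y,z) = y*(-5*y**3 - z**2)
(0, -9, 0)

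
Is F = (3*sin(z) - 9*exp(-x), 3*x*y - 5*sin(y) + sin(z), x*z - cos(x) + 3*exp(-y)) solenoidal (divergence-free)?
No, ∇·F = 4*x - 5*cos(y) + 9*exp(-x)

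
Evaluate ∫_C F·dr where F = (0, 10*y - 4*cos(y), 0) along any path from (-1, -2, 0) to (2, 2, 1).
-8*sin(2)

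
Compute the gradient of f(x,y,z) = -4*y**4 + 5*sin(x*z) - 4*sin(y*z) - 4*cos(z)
(5*z*cos(x*z), -16*y**3 - 4*z*cos(y*z), 5*x*cos(x*z) - 4*y*cos(y*z) + 4*sin(z))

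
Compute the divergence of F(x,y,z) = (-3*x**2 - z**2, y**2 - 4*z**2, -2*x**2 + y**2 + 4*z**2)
-6*x + 2*y + 8*z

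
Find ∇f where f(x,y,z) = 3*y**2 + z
(0, 6*y, 1)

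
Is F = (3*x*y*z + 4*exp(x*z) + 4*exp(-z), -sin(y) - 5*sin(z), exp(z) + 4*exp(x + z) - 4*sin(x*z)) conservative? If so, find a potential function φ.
No, ∇×F = (5*cos(z), 3*x*y + 4*x*exp(x*z) + 4*z*cos(x*z) - 4*exp(x + z) - 4*exp(-z), -3*x*z) ≠ 0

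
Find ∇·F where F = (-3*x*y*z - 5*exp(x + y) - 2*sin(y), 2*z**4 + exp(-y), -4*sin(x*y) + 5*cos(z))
-3*y*z - 5*exp(x + y) - 5*sin(z) - exp(-y)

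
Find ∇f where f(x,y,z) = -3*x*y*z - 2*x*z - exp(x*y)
(-3*y*z - y*exp(x*y) - 2*z, x*(-3*z - exp(x*y)), x*(-3*y - 2))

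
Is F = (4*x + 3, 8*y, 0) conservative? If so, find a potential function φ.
Yes, F is conservative. φ = 2*x**2 + 3*x + 4*y**2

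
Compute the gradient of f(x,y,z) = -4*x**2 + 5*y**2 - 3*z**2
(-8*x, 10*y, -6*z)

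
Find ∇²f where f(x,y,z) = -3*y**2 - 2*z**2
-10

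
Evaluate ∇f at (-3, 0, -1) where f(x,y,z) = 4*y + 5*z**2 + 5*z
(0, 4, -5)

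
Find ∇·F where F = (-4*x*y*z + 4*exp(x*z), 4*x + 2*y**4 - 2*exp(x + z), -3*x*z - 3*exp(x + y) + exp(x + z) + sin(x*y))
-3*x + 8*y**3 - 4*y*z + 4*z*exp(x*z) + exp(x + z)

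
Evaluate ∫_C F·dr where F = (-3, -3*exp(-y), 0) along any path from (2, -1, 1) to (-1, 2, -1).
-3*E + 3*exp(-2) + 9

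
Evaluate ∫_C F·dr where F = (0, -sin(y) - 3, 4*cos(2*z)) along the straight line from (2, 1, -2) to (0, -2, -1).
-2*sin(2) + 2*sin(4) - cos(1) + cos(2) + 9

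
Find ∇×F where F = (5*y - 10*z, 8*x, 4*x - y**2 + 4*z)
(-2*y, -14, 3)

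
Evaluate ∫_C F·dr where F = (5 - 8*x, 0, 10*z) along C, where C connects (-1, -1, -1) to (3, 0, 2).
3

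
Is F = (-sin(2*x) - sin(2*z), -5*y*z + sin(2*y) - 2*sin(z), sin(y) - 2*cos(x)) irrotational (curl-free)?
No, ∇×F = (5*y + cos(y) + 2*cos(z), -2*sin(x) - 2*cos(2*z), 0)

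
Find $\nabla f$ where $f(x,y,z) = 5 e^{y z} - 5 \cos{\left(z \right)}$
(0, 5*z*exp(y*z), 5*y*exp(y*z) + 5*sin(z))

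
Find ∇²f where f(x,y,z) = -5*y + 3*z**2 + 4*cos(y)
6 - 4*cos(y)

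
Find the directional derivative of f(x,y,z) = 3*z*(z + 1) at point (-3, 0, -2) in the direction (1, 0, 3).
-27*sqrt(10)/10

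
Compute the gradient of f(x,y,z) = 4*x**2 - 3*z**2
(8*x, 0, -6*z)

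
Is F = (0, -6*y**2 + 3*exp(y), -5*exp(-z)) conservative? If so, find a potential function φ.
Yes, F is conservative. φ = -2*y**3 + 3*exp(y) + 5*exp(-z)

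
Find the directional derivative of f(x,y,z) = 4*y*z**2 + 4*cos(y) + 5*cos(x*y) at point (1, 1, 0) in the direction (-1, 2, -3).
-13*sqrt(14)*sin(1)/14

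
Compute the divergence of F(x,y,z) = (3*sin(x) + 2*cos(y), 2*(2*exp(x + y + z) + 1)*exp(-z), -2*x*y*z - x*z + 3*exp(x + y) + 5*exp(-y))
-2*x*y - x + 4*exp(x + y) + 3*cos(x)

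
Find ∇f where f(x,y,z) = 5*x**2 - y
(10*x, -1, 0)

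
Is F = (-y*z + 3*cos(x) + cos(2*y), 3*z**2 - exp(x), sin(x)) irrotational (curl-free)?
No, ∇×F = (-6*z, -y - cos(x), z - exp(x) + 2*sin(2*y))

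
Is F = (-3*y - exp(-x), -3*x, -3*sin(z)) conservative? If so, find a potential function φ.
Yes, F is conservative. φ = -3*x*y + 3*cos(z) + exp(-x)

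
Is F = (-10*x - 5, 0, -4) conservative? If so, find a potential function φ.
Yes, F is conservative. φ = -5*x**2 - 5*x - 4*z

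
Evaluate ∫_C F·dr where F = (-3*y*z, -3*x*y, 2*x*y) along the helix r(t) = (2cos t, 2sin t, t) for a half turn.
-16 + 3*pi**2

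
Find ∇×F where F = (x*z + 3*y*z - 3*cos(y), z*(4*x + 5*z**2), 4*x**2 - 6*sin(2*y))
(-4*x - 15*z**2 - 12*cos(2*y), -7*x + 3*y, z - 3*sin(y))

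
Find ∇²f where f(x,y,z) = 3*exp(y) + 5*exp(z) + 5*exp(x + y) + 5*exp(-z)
3*exp(y) + 5*exp(z) + 10*exp(x + y) + 5*exp(-z)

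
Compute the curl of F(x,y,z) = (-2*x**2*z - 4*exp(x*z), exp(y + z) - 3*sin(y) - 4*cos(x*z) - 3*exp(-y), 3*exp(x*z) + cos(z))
(-4*x*sin(x*z) - exp(y + z), -2*x**2 - 4*x*exp(x*z) - 3*z*exp(x*z), 4*z*sin(x*z))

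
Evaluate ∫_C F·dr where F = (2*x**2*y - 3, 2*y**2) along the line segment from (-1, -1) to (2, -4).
-141/2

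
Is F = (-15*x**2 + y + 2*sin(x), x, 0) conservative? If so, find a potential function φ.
Yes, F is conservative. φ = -5*x**3 + x*y - 2*cos(x)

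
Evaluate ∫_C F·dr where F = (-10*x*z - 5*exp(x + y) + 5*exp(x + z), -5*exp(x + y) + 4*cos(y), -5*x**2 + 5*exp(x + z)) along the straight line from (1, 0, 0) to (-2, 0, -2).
-5*exp(-2) + 5*exp(-4) + 40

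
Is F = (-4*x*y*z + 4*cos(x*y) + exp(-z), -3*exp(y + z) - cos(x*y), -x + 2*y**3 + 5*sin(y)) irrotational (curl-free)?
No, ∇×F = (6*y**2 + 3*exp(y + z) + 5*cos(y), -4*x*y + 1 - exp(-z), 4*x*z + 4*x*sin(x*y) + y*sin(x*y))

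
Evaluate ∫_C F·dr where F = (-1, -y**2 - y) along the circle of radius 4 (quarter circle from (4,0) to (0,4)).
-76/3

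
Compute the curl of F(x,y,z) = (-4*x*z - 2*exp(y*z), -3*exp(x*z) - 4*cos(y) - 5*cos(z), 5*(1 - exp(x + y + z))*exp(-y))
(3*x*exp(x*z) - 5*sin(z) - 5*exp(-y), -4*x - 2*y*exp(y*z) + 5*exp(x + z), z*(-3*exp(x*z) + 2*exp(y*z)))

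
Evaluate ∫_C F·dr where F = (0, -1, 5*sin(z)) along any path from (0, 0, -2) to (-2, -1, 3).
5*cos(2) + 1 - 5*cos(3)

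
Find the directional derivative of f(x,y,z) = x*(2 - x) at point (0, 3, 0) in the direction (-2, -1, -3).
-2*sqrt(14)/7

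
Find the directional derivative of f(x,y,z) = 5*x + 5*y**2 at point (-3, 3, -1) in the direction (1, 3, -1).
95*sqrt(11)/11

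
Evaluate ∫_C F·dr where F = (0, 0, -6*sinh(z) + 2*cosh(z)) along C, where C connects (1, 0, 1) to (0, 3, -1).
-4*sinh(1)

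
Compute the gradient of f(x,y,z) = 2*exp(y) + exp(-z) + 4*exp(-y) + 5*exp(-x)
(-5*exp(-x), 2*exp(y) - 4*exp(-y), -exp(-z))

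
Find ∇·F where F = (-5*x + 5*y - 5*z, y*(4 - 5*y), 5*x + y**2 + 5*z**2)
-10*y + 10*z - 1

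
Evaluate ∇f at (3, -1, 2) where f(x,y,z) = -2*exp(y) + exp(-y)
(0, -3*cosh(1) + sinh(1), 0)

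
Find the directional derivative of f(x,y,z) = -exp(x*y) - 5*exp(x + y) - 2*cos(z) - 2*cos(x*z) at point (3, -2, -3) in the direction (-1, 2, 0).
-sqrt(5)*(8 + 6*exp(6)*sin(9) + 5*exp(7))*exp(-6)/5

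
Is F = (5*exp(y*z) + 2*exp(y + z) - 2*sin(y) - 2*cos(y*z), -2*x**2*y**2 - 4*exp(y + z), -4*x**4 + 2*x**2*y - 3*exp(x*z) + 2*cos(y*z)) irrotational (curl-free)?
No, ∇×F = (2*x**2 - 2*z*sin(y*z) + 4*exp(y + z), 16*x**3 - 4*x*y + 5*y*exp(y*z) + 2*y*sin(y*z) + 3*z*exp(x*z) + 2*exp(y + z), -4*x*y**2 - 5*z*exp(y*z) - 2*z*sin(y*z) - 2*exp(y + z) + 2*cos(y))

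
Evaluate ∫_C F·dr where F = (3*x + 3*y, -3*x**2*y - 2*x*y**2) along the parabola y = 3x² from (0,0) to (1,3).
-279/14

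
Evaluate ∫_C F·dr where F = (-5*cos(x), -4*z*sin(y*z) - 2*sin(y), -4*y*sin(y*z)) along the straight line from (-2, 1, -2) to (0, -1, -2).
-5*sin(2)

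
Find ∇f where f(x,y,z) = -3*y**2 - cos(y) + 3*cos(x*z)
(-3*z*sin(x*z), -6*y + sin(y), -3*x*sin(x*z))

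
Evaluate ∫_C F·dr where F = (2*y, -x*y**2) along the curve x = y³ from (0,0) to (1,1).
4/3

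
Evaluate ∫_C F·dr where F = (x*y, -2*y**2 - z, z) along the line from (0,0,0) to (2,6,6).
-136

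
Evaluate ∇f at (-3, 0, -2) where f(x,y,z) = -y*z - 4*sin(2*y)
(0, -6, 0)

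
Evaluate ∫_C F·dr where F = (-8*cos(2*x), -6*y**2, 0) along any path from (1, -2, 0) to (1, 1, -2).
-18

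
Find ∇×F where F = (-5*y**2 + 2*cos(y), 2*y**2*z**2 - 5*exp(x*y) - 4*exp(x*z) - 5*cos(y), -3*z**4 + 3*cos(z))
(4*x*exp(x*z) - 4*y**2*z, 0, -5*y*exp(x*y) + 10*y - 4*z*exp(x*z) + 2*sin(y))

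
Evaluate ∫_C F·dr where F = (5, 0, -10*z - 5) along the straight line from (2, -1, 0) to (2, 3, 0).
0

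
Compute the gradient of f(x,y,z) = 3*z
(0, 0, 3)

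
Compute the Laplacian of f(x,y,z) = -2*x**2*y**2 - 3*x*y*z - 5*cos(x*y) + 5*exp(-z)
((x**2 + y**2)*(5*cos(x*y) - 4)*exp(z) + 5)*exp(-z)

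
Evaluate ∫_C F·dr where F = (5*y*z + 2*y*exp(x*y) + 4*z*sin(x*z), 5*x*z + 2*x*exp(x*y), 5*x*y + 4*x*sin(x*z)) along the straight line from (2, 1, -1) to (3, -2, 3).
-80 - 2*exp(2) + 4*cos(2) + 2*exp(-6) - 4*cos(9)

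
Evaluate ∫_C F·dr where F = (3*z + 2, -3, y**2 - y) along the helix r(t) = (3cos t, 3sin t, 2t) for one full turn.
54*pi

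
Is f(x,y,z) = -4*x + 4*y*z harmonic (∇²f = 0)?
Yes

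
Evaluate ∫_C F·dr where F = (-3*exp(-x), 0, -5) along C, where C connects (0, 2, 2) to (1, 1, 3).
-8 + 3*exp(-1)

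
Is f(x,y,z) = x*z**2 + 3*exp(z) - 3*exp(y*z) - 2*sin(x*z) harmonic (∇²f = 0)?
No, ∇²f = 2*x**2*sin(x*z) + 2*x - 3*y**2*exp(y*z) - 3*z**2*exp(y*z) + 2*z**2*sin(x*z) + 3*exp(z)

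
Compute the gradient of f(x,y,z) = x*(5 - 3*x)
(5 - 6*x, 0, 0)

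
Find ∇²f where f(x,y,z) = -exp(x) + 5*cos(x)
-exp(x) - 5*cos(x)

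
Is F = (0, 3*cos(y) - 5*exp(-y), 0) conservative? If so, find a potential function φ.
Yes, F is conservative. φ = 3*sin(y) + 5*exp(-y)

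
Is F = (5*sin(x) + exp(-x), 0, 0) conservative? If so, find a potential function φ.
Yes, F is conservative. φ = -5*cos(x) - exp(-x)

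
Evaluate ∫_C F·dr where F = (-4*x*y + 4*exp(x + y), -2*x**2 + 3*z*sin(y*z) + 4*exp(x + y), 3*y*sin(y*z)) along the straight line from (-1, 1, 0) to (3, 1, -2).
-17 - 3*cos(2) + 4*exp(4)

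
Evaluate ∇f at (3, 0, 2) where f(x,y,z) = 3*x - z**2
(3, 0, -4)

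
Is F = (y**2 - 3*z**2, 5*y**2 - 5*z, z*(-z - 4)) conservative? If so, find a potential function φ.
No, ∇×F = (5, -6*z, -2*y) ≠ 0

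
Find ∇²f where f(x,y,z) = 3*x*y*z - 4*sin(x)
4*sin(x)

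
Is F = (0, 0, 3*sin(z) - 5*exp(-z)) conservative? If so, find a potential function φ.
Yes, F is conservative. φ = -3*cos(z) + 5*exp(-z)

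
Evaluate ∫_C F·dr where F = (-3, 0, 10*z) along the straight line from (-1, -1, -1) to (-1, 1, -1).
0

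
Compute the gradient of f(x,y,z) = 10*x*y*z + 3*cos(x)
(10*y*z - 3*sin(x), 10*x*z, 10*x*y)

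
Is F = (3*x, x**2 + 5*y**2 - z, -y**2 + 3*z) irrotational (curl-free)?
No, ∇×F = (1 - 2*y, 0, 2*x)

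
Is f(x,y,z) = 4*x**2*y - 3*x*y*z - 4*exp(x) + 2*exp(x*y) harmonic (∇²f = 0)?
No, ∇²f = 2*x**2*exp(x*y) + 2*y**2*exp(x*y) + 8*y - 4*exp(x)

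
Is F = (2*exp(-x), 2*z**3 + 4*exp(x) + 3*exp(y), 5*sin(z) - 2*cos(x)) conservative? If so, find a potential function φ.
No, ∇×F = (-6*z**2, -2*sin(x), 4*exp(x)) ≠ 0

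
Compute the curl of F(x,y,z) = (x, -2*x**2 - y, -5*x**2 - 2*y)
(-2, 10*x, -4*x)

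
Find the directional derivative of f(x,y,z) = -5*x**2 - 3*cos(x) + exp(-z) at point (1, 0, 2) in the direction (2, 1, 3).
sqrt(14)*(2*(-10 + 3*sin(1))*exp(2) - 3)*exp(-2)/14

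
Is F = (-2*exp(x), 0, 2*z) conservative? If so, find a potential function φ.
Yes, F is conservative. φ = z**2 - 2*exp(x)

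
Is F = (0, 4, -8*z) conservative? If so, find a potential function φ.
Yes, F is conservative. φ = 4*y - 4*z**2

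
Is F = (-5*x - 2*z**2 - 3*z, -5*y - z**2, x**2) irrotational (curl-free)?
No, ∇×F = (2*z, -2*x - 4*z - 3, 0)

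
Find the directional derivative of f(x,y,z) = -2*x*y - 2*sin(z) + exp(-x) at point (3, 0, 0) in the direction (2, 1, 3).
sqrt(14)*(-6*exp(3) - 1)*exp(-3)/7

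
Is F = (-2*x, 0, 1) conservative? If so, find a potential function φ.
Yes, F is conservative. φ = -x**2 + z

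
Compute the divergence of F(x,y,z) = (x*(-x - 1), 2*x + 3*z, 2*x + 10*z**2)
-2*x + 20*z - 1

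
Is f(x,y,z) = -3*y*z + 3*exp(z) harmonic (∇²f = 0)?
No, ∇²f = 3*exp(z)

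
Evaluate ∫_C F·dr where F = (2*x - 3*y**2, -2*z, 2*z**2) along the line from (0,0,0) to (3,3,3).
-9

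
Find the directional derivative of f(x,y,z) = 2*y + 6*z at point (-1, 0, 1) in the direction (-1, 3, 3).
24*sqrt(19)/19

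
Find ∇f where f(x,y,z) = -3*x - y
(-3, -1, 0)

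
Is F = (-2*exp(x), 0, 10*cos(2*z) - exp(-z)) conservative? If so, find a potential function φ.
Yes, F is conservative. φ = -2*exp(x) + 5*sin(2*z) + exp(-z)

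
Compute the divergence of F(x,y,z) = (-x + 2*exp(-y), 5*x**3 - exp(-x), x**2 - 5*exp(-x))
-1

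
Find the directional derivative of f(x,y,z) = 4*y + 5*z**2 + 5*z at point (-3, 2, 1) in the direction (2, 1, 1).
19*sqrt(6)/6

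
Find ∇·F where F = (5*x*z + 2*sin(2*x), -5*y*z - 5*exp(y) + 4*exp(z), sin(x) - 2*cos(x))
-5*exp(y) + 4*cos(2*x)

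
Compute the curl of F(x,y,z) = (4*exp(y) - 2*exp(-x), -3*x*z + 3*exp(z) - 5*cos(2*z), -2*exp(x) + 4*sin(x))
(3*x - 3*exp(z) - 10*sin(2*z), 2*exp(x) - 4*cos(x), -3*z - 4*exp(y))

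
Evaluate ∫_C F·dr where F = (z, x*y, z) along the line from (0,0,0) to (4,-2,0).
16/3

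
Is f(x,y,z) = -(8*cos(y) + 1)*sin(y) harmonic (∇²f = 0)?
No, ∇²f = (32*cos(y) + 1)*sin(y)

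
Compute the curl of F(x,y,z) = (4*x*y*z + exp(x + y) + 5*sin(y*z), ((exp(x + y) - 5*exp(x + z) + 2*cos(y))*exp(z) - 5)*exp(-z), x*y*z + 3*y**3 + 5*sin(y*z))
(x*z + 9*y**2 + 5*z*cos(y*z) + 5*exp(x + z) - 5*exp(-z), y*(4*x - z + 5*cos(y*z)), -4*x*z - 5*z*cos(y*z) - 5*exp(x + z))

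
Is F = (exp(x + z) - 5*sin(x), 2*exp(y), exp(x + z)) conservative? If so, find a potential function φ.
Yes, F is conservative. φ = 2*exp(y) + exp(x + z) + 5*cos(x)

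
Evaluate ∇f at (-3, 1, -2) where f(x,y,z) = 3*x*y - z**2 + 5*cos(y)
(3, -9 - 5*sin(1), 4)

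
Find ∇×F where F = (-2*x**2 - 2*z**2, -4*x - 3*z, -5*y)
(-2, -4*z, -4)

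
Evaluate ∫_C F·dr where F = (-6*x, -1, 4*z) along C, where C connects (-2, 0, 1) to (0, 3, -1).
9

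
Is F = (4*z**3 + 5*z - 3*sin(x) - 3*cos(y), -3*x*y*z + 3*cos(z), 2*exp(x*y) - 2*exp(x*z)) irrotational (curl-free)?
No, ∇×F = (3*x*y + 2*x*exp(x*y) + 3*sin(z), -2*y*exp(x*y) + 12*z**2 + 2*z*exp(x*z) + 5, -3*y*z - 3*sin(y))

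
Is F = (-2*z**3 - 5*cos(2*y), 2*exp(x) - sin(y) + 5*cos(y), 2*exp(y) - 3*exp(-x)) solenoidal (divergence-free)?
No, ∇·F = -5*sin(y) - cos(y)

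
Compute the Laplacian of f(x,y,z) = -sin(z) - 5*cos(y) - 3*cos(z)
sin(z) + 5*cos(y) + 3*cos(z)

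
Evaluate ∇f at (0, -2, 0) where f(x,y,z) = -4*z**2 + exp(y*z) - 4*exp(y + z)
(0, -4*exp(-2), -2 - 4*exp(-2))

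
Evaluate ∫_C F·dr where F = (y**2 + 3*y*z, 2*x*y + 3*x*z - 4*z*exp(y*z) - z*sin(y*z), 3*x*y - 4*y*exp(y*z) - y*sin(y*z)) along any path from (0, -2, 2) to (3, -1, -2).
-4*exp(2) + cos(2) + 4*exp(-4) - cos(4) + 21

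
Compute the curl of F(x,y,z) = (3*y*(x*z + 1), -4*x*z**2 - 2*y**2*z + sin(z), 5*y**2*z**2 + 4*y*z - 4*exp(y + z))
(8*x*z + 2*y**2 + 10*y*z**2 + 4*z - 4*exp(y + z) - cos(z), 3*x*y, -3*x*z - 4*z**2 - 3)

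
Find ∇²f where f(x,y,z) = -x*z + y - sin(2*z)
4*sin(2*z)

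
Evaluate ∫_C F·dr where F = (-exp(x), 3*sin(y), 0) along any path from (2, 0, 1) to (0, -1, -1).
-3*cos(1) + 2 + exp(2)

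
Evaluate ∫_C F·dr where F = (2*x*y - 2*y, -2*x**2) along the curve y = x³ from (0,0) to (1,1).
-13/10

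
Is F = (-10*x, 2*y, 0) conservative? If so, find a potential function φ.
Yes, F is conservative. φ = -5*x**2 + y**2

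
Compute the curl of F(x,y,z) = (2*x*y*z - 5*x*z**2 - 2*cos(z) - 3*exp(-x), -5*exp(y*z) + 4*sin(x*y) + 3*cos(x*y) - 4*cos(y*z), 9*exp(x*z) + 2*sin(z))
(y*(5*exp(y*z) - 4*sin(y*z)), 2*x*y - 10*x*z - 9*z*exp(x*z) + 2*sin(z), -2*x*z - 3*y*sin(x*y) + 4*y*cos(x*y))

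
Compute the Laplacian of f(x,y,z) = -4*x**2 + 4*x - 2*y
-8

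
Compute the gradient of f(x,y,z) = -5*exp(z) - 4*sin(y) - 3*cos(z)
(0, -4*cos(y), -5*exp(z) + 3*sin(z))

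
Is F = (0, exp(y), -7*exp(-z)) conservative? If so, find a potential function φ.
Yes, F is conservative. φ = exp(y) + 7*exp(-z)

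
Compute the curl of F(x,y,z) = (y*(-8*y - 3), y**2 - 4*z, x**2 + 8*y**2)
(16*y + 4, -2*x, 16*y + 3)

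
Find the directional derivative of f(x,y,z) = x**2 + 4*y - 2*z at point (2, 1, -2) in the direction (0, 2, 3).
2*sqrt(13)/13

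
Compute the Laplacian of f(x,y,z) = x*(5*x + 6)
10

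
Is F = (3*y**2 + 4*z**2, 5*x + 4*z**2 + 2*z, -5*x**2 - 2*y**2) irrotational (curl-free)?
No, ∇×F = (-4*y - 8*z - 2, 10*x + 8*z, 5 - 6*y)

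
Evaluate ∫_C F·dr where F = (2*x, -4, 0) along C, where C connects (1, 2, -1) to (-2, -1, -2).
15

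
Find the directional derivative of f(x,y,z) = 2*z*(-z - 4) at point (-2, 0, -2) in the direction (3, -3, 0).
0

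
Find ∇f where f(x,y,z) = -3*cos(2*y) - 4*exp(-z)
(0, 6*sin(2*y), 4*exp(-z))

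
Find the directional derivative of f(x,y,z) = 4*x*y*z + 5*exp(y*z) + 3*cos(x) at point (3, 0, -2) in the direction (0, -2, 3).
68*sqrt(13)/13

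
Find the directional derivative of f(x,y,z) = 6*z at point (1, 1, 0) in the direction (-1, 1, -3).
-18*sqrt(11)/11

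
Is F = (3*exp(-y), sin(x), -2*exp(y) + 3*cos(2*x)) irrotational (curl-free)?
No, ∇×F = (-2*exp(y), 6*sin(2*x), cos(x) + 3*exp(-y))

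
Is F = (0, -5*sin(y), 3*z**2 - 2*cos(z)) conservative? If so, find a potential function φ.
Yes, F is conservative. φ = z**3 - 2*sin(z) + 5*cos(y)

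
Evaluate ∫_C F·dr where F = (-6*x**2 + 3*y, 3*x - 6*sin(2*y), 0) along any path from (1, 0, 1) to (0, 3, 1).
-1 + 3*cos(6)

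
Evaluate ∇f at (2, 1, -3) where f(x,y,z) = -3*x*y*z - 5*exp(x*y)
(9 - 5*exp(2), 18 - 10*exp(2), -6)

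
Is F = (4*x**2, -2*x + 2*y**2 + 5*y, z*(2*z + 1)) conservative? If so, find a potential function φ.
No, ∇×F = (0, 0, -2) ≠ 0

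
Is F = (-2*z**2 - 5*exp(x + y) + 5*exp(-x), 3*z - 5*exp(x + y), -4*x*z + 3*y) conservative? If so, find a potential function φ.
Yes, F is conservative. φ = -2*x*z**2 + 3*y*z - 5*exp(x + y) - 5*exp(-x)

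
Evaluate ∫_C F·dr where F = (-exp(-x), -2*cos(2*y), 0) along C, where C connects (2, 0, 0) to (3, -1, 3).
-exp(-2) + exp(-3) + sin(2)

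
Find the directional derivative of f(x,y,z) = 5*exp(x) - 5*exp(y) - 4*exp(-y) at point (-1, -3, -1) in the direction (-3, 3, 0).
sqrt(2)*(-5*exp(2) - 5 + 4*exp(6))*exp(-3)/2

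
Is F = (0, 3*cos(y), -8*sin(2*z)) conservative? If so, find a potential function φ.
Yes, F is conservative. φ = 3*sin(y) + 4*cos(2*z)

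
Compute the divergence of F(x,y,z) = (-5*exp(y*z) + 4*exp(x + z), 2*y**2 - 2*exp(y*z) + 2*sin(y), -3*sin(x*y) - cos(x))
4*y - 2*z*exp(y*z) + 4*exp(x + z) + 2*cos(y)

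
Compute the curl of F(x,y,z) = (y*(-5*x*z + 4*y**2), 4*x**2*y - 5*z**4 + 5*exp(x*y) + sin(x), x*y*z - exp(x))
(z*(x + 20*z**2), -5*x*y - y*z + exp(x), 8*x*y + 5*x*z - 12*y**2 + 5*y*exp(x*y) + cos(x))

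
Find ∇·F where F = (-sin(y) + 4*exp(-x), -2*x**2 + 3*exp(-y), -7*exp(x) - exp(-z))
exp(-z) - 3*exp(-y) - 4*exp(-x)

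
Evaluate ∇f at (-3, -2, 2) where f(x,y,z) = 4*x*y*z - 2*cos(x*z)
(-16 - 4*sin(6), -24, 6*sin(6) + 24)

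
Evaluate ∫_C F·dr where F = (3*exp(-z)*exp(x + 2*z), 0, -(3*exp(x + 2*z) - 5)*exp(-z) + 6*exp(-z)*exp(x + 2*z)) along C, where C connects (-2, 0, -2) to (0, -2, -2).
-(3 - 3*exp(2))*exp(-4)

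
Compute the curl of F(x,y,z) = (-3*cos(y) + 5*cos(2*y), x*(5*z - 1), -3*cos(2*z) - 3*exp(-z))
(-5*x, 0, 5*z - 3*sin(y) + 10*sin(2*y) - 1)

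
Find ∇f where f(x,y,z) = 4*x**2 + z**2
(8*x, 0, 2*z)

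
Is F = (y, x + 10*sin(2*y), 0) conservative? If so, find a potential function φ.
Yes, F is conservative. φ = x*y - 5*cos(2*y)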